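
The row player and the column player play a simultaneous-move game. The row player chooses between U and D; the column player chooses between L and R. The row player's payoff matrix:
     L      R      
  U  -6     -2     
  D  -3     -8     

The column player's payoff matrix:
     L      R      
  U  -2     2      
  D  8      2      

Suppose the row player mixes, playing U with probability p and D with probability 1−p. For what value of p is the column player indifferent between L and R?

p = 3/5

The row player's mix must leave the column player indifferent between L and R.
  the column player's payoff from L: p·(-2) + (1−p)·8 = -10p + 8
  the column player's payoff from R: p·2 + (1−p)·2 = 2
  -10p + 8 = 2  ⇒  -10p = -6  ⇒  p = 3/5.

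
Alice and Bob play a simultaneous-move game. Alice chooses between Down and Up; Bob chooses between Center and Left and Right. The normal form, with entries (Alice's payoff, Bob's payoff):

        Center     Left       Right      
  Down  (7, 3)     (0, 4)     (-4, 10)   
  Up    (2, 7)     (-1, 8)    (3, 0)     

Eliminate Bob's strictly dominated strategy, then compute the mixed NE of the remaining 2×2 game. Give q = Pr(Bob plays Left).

Bob's strategy Center is strictly dominated by Left: 4 > 3 and 8 > 7. Eliminate Center.
For Alice to be willing to mix, Alice must be indifferent between Down and Up, which pins down Bob's mix.
  Alice's payoff from Down: q·0 + (1−q)·(-4) = 4q - 4
  Alice's payoff from Up: q·(-1) + (1−q)·3 = -4q + 3
  4q - 4 = -4q + 3  ⇒  8q = 7  ⇒  q = 7/8.

q = 7/8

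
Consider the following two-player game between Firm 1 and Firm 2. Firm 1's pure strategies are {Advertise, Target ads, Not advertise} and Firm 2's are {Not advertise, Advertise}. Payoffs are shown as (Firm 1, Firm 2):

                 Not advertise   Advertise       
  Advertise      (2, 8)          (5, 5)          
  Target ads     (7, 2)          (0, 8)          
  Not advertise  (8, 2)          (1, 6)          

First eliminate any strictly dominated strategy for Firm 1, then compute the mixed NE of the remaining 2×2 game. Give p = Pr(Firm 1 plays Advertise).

p = 4/7

Firm 1's strategy Target ads is strictly dominated by Not advertise: 8 > 7 and 1 > 0. Eliminate Target ads.
Firm 2's indifference between Not advertise and Advertise determines Firm 1's mixing probability p:
  Firm 2's expected payoff from Not advertise: p·8 + (1−p)·2 = 6p + 2
  Firm 2's expected payoff from Advertise: p·5 + (1−p)·6 = -p + 6
  6p + 2 = -p + 6  ⇒  7p = 4  ⇒  p = 4/7.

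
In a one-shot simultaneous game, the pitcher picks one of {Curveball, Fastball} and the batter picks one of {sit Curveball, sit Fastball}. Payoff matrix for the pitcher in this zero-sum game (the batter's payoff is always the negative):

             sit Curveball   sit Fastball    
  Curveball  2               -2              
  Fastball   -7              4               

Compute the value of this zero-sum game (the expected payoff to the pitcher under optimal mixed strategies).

In a mixed equilibrium the pitcher is indifferent between Curveball and Fastball; this condition fixes q.
  the pitcher's payoff to Curveball: q·2 + (1−q)·(-2) = 4q - 2
  the pitcher's payoff to Fastball: q·(-7) + (1−q)·4 = -11q + 4
  4q - 2 = -11q + 4  ⇒  15q = 6  ⇒  q = 2/5.
The value is the pitcher's expected payoff against this mix (using Curveball): (2/5)·2 + (3/5)·(-2) = -2/5.

v = -2/5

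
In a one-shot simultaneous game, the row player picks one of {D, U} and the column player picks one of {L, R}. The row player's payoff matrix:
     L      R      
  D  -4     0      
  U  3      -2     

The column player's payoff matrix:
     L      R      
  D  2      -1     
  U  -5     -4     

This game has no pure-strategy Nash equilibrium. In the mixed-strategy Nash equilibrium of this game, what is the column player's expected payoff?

For the column player to be willing to mix, the column player must be indifferent between L and R, which pins down the row player's mix.
  the column player's payoff from L: p·2 + (1−p)·(-5) = 7p - 5
  the column player's payoff from R: p·(-1) + (1−p)·(-4) = 3p - 4
  7p - 5 = 3p - 4  ⇒  4p = 1  ⇒  p = 1/4.
At equilibrium the column player is indifferent across columns, so the column player's payoff equals the payoff from L: (1/4)·2 + (3/4)·(-5) = -13/4.

-13/4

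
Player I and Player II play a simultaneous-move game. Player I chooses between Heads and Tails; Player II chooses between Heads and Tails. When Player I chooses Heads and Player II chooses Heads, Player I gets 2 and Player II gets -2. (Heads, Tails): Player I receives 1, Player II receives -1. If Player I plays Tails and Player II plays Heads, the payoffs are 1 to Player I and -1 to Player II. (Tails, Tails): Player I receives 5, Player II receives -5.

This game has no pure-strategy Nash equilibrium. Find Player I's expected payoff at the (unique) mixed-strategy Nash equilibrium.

9/5

Player I's indifference between Heads and Tails determines Player II's mixing probability q:
  Player I's payoff from Heads: q·2 + (1−q)·1 = q + 1
  Player I's payoff from Tails: q·1 + (1−q)·5 = -4q + 5
  q + 1 = -4q + 5  ⇒  5q = 4  ⇒  q = 4/5.
At equilibrium Player I is indifferent across rows, so Player I's payoff equals the payoff from Heads: (4/5)·2 + (1/5)·1 = 9/5.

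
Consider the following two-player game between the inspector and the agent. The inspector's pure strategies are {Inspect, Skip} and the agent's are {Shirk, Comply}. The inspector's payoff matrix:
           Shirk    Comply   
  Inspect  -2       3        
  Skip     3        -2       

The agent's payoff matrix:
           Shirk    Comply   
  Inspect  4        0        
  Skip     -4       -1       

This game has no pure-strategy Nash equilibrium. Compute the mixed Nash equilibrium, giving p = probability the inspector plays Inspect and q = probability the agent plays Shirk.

p = 3/7, q = 1/2

For the agent to be willing to mix, the agent must be indifferent between Shirk and Comply, which pins down the inspector's mix.
  the agent's payoff from Shirk: p·4 + (1−p)·(-4) = 8p - 4
  the agent's payoff from Comply: p·0 + (1−p)·(-1) = p - 1
  8p - 4 = p - 1  ⇒  7p = 3  ⇒  p = 3/7.
The agent's mix must leave the inspector indifferent between Inspect and Skip.
  the inspector's payoff to Inspect: q·(-2) + (1−q)·3 = -5q + 3
  the inspector's payoff to Skip: q·3 + (1−q)·(-2) = 5q - 2
  -5q + 3 = 5q - 2  ⇒  -10q = -5  ⇒  q = 1/2.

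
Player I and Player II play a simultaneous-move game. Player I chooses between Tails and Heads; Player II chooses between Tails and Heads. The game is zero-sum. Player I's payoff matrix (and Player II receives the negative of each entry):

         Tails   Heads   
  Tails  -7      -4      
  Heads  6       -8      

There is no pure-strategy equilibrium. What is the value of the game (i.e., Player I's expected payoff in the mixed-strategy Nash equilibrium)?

v = -80/17

In a mixed equilibrium Player I is indifferent between Tails and Heads; this condition fixes q.
  Player I's payoff to Tails: q·(-7) + (1−q)·(-4) = -3q - 4
  Player I's payoff to Heads: q·6 + (1−q)·(-8) = 14q - 8
  -3q - 4 = 14q - 8  ⇒  -17q = -4  ⇒  q = 4/17.
The value is Player I's expected payoff against this mix (using Tails): (4/17)·(-7) + (13/17)·(-4) = -80/17.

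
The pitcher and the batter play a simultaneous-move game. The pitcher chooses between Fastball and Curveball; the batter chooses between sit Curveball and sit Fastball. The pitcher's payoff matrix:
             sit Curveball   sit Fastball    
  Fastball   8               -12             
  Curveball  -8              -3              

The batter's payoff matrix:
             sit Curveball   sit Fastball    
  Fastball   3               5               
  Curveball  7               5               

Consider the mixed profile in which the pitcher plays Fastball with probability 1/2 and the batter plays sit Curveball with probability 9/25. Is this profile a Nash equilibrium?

Check the batter's indifference given the pitcher's mix p = 1/2:
  payoff from sit Curveball = 5; payoff from sit Fastball = 5 — equal.
Check the pitcher's indifference given the batter's mix q = 9/25:
  payoff from Fastball = -24/5; payoff from Curveball = -24/5 — equal.
Both players are indifferent, so neither can profitably deviate.

Yes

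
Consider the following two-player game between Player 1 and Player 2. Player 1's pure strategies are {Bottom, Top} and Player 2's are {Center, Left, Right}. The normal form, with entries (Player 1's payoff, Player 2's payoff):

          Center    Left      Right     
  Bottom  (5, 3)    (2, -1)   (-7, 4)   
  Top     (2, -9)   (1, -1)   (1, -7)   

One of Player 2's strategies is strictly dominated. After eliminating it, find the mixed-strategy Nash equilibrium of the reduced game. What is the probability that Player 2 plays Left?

q = 8/9

Player 2's strategy Center is strictly dominated by Right: 4 > 3 and -7 > -9. Eliminate Center.
Player 2's mix must leave Player 1 indifferent between Bottom and Top.
  Player 1's payoff to Bottom: q·2 + (1−q)·(-7) = 9q - 7
  Player 1's payoff to Top: q·1 + (1−q)·1 = 1
  9q - 7 = 1  ⇒  9q = 8  ⇒  q = 8/9.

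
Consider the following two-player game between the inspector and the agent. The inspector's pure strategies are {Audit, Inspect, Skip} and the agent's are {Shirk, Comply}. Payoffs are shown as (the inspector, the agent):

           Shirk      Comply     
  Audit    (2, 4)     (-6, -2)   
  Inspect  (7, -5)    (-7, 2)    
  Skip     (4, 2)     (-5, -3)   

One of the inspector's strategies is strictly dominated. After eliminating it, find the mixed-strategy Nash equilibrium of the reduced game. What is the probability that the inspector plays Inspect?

p = 5/12

The inspector's strategy Audit is strictly dominated by Skip: 4 > 2 and -5 > -6. Eliminate Audit.
In a mixed equilibrium the agent is indifferent between Shirk and Comply; this condition fixes p.
  the agent's payoff from Shirk: p·(-5) + (1−p)·2 = -7p + 2
  the agent's payoff from Comply: p·2 + (1−p)·(-3) = 5p - 3
  -7p + 2 = 5p - 3  ⇒  -12p = -5  ⇒  p = 5/12.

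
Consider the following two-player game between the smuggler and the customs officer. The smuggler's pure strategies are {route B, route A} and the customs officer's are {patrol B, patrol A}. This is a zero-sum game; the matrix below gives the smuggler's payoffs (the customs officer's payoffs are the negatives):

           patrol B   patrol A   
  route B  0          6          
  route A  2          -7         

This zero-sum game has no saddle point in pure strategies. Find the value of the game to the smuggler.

v = 4/5

For the smuggler to be willing to mix, the smuggler must be indifferent between route B and route A, which pins down the customs officer's mix.
  the smuggler's payoff from route B: q·0 + (1−q)·6 = -6q + 6
  the smuggler's payoff from route A: q·2 + (1−q)·(-7) = 9q - 7
  -6q + 6 = 9q - 7  ⇒  -15q = -13  ⇒  q = 13/15.
The value is the smuggler's expected payoff against this mix (using route B): (13/15)·0 + (2/15)·6 = 4/5.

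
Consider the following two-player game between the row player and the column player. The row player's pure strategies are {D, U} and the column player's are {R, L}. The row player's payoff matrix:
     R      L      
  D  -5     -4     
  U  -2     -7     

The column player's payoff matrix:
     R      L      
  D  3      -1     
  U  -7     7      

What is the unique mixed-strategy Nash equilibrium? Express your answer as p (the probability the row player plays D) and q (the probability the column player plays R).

p = 7/9, q = 1/2

For the column player to be willing to mix, the column player must be indifferent between R and L, which pins down the row player's mix.
  the column player's payoff from R: p·3 + (1−p)·(-7) = 10p - 7
  the column player's payoff from L: p·(-1) + (1−p)·7 = -8p + 7
  10p - 7 = -8p + 7  ⇒  18p = 14  ⇒  p = 7/9.
In a mixed equilibrium the row player is indifferent between D and U; this condition fixes q.
  the row player's expected payoff from D: q·(-5) + (1−q)·(-4) = -q - 4
  the row player's expected payoff from U: q·(-2) + (1−q)·(-7) = 5q - 7
  -q - 4 = 5q - 7  ⇒  -6q = -3  ⇒  q = 1/2.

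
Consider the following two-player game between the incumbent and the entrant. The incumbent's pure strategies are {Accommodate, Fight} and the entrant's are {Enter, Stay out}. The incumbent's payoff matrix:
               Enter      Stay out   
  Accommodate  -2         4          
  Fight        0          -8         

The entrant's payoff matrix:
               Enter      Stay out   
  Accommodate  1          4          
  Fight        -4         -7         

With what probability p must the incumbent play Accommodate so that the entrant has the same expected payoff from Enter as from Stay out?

p = 1/2

In a mixed equilibrium the entrant is indifferent between Enter and Stay out; this condition fixes p.
  the entrant's expected payoff from Enter: p·1 + (1−p)·(-4) = 5p - 4
  the entrant's expected payoff from Stay out: p·4 + (1−p)·(-7) = 11p - 7
  5p - 4 = 11p - 7  ⇒  -6p = -3  ⇒  p = 1/2.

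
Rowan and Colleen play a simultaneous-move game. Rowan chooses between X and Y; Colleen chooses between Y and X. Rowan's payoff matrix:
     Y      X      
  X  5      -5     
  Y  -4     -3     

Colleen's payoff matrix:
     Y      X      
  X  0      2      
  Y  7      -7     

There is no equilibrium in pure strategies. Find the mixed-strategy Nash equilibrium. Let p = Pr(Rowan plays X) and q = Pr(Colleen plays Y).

p = 7/8, q = 2/11

In a mixed equilibrium Colleen is indifferent between Y and X; this condition fixes p.
  Colleen's expected payoff from Y: p·0 + (1−p)·7 = -7p + 7
  Colleen's expected payoff from X: p·2 + (1−p)·(-7) = 9p - 7
  -7p + 7 = 9p - 7  ⇒  -16p = -14  ⇒  p = 7/8.
For Rowan to be willing to mix, Rowan must be indifferent between X and Y, which pins down Colleen's mix.
  Rowan's payoff to X: q·5 + (1−q)·(-5) = 10q - 5
  Rowan's payoff to Y: q·(-4) + (1−q)·(-3) = -q - 3
  10q - 5 = -q - 3  ⇒  11q = 2  ⇒  q = 2/11.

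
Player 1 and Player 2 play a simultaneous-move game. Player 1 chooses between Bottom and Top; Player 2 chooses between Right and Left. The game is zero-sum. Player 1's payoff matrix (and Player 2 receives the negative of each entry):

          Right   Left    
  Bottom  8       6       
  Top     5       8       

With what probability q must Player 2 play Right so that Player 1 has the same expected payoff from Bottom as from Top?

q = 2/5

Player 1's indifference between Bottom and Top determines Player 2's mixing probability q:
  Player 1's payoff from Bottom: q·8 + (1−q)·6 = 2q + 6
  Player 1's payoff from Top: q·5 + (1−q)·8 = -3q + 8
  2q + 6 = -3q + 8  ⇒  5q = 2  ⇒  q = 2/5.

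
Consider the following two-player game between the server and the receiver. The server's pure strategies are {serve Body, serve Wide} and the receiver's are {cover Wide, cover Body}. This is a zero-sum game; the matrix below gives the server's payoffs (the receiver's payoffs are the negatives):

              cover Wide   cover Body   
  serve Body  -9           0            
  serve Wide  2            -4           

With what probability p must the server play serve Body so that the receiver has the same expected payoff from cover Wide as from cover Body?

p = 2/5

In a mixed equilibrium the receiver is indifferent between cover Wide and cover Body; this condition fixes p.
  the receiver's expected payoff from cover Wide: p·9 + (1−p)·(-2) = 11p - 2
  the receiver's expected payoff from cover Body: p·0 + (1−p)·4 = -4p + 4
  11p - 2 = -4p + 4  ⇒  15p = 6  ⇒  p = 2/5.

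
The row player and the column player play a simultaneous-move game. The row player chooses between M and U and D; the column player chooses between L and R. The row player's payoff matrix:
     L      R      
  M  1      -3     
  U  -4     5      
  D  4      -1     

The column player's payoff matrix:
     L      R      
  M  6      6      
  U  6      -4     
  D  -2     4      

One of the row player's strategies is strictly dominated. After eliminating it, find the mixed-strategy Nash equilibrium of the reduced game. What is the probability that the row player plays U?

p = 3/8

The row player's strategy M is strictly dominated by D: 4 > 1 and -1 > -3. Eliminate M.
In a mixed equilibrium the column player is indifferent between L and R; this condition fixes p.
  the column player's payoff to L: p·6 + (1−p)·(-2) = 8p - 2
  the column player's payoff to R: p·(-4) + (1−p)·4 = -8p + 4
  8p - 2 = -8p + 4  ⇒  16p = 6  ⇒  p = 3/8.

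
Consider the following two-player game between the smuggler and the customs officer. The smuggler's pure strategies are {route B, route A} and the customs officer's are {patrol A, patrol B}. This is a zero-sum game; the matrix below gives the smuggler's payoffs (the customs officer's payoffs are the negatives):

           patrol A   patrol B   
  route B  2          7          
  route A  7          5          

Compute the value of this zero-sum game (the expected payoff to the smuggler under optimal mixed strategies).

The smuggler's indifference between route B and route A determines the customs officer's mixing probability q:
  the smuggler's payoff to route B: q·2 + (1−q)·7 = -5q + 7
  the smuggler's payoff to route A: q·7 + (1−q)·5 = 2q + 5
  -5q + 7 = 2q + 5  ⇒  -7q = -2  ⇒  q = 2/7.
The value is the smuggler's expected payoff against this mix (using route B): (2/7)·2 + (5/7)·7 = 39/7.

v = 39/7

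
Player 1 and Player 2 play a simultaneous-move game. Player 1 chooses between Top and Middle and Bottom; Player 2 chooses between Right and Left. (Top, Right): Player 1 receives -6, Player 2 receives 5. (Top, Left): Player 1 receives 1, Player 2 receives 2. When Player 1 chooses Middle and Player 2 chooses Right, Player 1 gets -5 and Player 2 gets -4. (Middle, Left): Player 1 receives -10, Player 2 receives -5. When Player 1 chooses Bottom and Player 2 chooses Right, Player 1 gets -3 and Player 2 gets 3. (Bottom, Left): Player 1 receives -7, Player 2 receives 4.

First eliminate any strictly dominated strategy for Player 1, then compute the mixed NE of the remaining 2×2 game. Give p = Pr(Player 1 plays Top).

p = 1/4

Player 1's strategy Middle is strictly dominated by Bottom: -3 > -5 and -7 > -10. Eliminate Middle.
For Player 2 to be willing to mix, Player 2 must be indifferent between Right and Left, which pins down Player 1's mix.
  Player 2's payoff to Right: p·5 + (1−p)·3 = 2p + 3
  Player 2's payoff to Left: p·2 + (1−p)·4 = -2p + 4
  2p + 3 = -2p + 4  ⇒  4p = 1  ⇒  p = 1/4.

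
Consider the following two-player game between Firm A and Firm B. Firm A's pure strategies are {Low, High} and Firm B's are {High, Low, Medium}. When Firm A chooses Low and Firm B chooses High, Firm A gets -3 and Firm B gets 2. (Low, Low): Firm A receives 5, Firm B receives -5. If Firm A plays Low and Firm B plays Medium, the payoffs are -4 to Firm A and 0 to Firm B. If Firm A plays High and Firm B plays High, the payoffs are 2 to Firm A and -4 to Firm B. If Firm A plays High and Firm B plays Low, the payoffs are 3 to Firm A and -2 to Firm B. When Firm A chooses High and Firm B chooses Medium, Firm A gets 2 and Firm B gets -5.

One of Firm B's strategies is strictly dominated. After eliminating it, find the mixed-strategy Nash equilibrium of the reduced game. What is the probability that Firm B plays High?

Firm B's strategy Medium is strictly dominated by High: 2 > 0 and -4 > -5. Eliminate Medium.
Firm B's mix must leave Firm A indifferent between Low and High.
  Firm A's expected payoff from Low: q·(-3) + (1−q)·5 = -8q + 5
  Firm A's expected payoff from High: q·2 + (1−q)·3 = -q + 3
  -8q + 5 = -q + 3  ⇒  -7q = -2  ⇒  q = 2/7.

q = 2/7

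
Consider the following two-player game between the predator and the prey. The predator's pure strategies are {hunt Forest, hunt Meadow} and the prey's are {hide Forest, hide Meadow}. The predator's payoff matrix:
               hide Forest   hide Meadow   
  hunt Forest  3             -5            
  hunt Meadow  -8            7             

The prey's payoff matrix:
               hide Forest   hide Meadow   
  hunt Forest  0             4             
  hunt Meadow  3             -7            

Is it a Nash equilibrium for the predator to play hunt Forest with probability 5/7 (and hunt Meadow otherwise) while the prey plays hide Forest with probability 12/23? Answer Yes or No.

Yes

Check the prey's indifference given the predator's mix p = 5/7:
  payoff from hide Forest = 6/7; payoff from hide Meadow = 6/7 — equal.
Check the predator's indifference given the prey's mix q = 12/23:
  payoff from hunt Forest = -19/23; payoff from hunt Meadow = -19/23 — equal.
Both players are indifferent, so neither can profitably deviate.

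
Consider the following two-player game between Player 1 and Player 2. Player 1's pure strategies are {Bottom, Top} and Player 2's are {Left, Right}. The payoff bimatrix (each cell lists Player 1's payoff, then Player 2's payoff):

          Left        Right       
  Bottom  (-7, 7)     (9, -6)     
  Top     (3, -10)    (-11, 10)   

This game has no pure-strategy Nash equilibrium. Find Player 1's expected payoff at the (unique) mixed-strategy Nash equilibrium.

In a mixed equilibrium Player 1 is indifferent between Bottom and Top; this condition fixes q.
  Player 1's expected payoff from Bottom: q·(-7) + (1−q)·9 = -16q + 9
  Player 1's expected payoff from Top: q·3 + (1−q)·(-11) = 14q - 11
  -16q + 9 = 14q - 11  ⇒  -30q = -20  ⇒  q = 2/3.
At equilibrium Player 1 is indifferent across rows, so Player 1's payoff equals the payoff from Bottom: (2/3)·(-7) + (1/3)·9 = -5/3.

-5/3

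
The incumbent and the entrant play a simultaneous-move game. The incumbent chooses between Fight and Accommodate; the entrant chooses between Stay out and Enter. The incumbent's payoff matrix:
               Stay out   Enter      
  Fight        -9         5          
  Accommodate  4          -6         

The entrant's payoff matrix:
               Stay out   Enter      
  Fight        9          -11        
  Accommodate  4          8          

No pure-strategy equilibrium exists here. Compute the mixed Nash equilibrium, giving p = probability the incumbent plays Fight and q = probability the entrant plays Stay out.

p = 1/6, q = 11/24

Set the entrant's expected payoff from Stay out equal to that from Enter:
  the entrant's payoff to Stay out: p·9 + (1−p)·4 = 5p + 4
  the entrant's payoff to Enter: p·(-11) + (1−p)·8 = -19p + 8
  5p + 4 = -19p + 8  ⇒  24p = 4  ⇒  p = 1/6.
In a mixed equilibrium the incumbent is indifferent between Fight and Accommodate; this condition fixes q.
  the incumbent's payoff to Fight: q·(-9) + (1−q)·5 = -14q + 5
  the incumbent's payoff to Accommodate: q·4 + (1−q)·(-6) = 10q - 6
  -14q + 5 = 10q - 6  ⇒  -24q = -11  ⇒  q = 11/24.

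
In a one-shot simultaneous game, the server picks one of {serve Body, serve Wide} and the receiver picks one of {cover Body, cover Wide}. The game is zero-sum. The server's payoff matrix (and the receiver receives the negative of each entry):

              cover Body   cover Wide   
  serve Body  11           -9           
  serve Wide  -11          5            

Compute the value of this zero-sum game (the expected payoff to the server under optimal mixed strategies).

v = -11/9

The receiver's mix must leave the server indifferent between serve Body and serve Wide.
  the server's payoff to serve Body: q·11 + (1−q)·(-9) = 20q - 9
  the server's payoff to serve Wide: q·(-11) + (1−q)·5 = -16q + 5
  20q - 9 = -16q + 5  ⇒  36q = 14  ⇒  q = 7/18.
The value is the server's expected payoff against this mix (using serve Body): (7/18)·11 + (11/18)·(-9) = -11/9.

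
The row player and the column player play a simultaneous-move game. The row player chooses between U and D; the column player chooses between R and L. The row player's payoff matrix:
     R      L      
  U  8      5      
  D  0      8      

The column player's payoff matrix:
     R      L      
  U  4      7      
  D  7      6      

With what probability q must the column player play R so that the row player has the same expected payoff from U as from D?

q = 3/11

The column player's mix must leave the row player indifferent between U and D.
  the row player's payoff from U: q·8 + (1−q)·5 = 3q + 5
  the row player's payoff from D: q·0 + (1−q)·8 = -8q + 8
  3q + 5 = -8q + 8  ⇒  11q = 3  ⇒  q = 3/11.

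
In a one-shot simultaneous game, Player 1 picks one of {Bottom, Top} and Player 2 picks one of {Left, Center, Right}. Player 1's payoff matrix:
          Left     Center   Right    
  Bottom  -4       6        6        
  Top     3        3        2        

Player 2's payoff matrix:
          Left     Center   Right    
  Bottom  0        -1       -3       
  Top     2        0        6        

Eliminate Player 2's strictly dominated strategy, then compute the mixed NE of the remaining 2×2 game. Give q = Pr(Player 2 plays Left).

q = 4/11

Player 2's strategy Center is strictly dominated by Left: 0 > -1 and 2 > 0. Eliminate Center.
For Player 1 to be willing to mix, Player 1 must be indifferent between Bottom and Top, which pins down Player 2's mix.
  Player 1's expected payoff from Bottom: q·(-4) + (1−q)·6 = -10q + 6
  Player 1's expected payoff from Top: q·3 + (1−q)·2 = q + 2
  -10q + 6 = q + 2  ⇒  -11q = -4  ⇒  q = 4/11.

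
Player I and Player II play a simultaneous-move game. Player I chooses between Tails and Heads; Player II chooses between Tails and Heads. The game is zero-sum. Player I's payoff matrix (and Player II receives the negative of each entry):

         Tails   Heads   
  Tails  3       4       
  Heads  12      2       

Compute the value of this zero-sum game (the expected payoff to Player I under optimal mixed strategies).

Player I's indifference between Tails and Heads determines Player II's mixing probability q:
  Player I's expected payoff from Tails: q·3 + (1−q)·4 = -q + 4
  Player I's expected payoff from Heads: q·12 + (1−q)·2 = 10q + 2
  -q + 4 = 10q + 2  ⇒  -11q = -2  ⇒  q = 2/11.
The value is Player I's expected payoff against this mix (using Tails): (2/11)·3 + (9/11)·4 = 42/11.

v = 42/11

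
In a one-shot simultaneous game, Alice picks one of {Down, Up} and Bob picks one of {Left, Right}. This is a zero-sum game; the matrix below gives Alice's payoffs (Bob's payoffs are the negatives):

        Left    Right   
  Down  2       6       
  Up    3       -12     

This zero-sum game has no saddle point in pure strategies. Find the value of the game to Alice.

v = 42/19

In a mixed equilibrium Alice is indifferent between Down and Up; this condition fixes q.
  Alice's expected payoff from Down: q·2 + (1−q)·6 = -4q + 6
  Alice's expected payoff from Up: q·3 + (1−q)·(-12) = 15q - 12
  -4q + 6 = 15q - 12  ⇒  -19q = -18  ⇒  q = 18/19.
The value is Alice's expected payoff against this mix (using Down): (18/19)·2 + (1/19)·6 = 42/19.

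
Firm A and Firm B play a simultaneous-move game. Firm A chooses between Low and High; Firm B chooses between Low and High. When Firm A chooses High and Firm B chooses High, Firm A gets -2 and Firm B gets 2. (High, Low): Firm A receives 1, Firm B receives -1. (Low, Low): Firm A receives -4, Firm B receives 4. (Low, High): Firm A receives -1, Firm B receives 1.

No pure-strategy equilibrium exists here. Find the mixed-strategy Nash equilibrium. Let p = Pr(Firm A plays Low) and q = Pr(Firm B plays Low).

p = 1/2, q = 1/6

Firm B's indifference between Low and High determines Firm A's mixing probability p:
  Firm B's payoff to Low: p·4 + (1−p)·(-1) = 5p - 1
  Firm B's payoff to High: p·1 + (1−p)·2 = -p + 2
  5p - 1 = -p + 2  ⇒  6p = 3  ⇒  p = 1/2.
In a mixed equilibrium Firm A is indifferent between Low and High; this condition fixes q.
  Firm A's payoff from Low: q·(-4) + (1−q)·(-1) = -3q - 1
  Firm A's payoff from High: q·1 + (1−q)·(-2) = 3q - 2
  -3q - 1 = 3q - 2  ⇒  -6q = -1  ⇒  q = 1/6.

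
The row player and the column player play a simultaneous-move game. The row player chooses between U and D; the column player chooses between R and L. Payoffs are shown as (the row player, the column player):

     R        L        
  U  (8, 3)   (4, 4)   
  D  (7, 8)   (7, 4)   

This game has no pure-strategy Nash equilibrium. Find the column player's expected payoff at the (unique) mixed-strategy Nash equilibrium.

The row player's mix must leave the column player indifferent between R and L.
  the column player's expected payoff from R: p·3 + (1−p)·8 = -5p + 8
  the column player's expected payoff from L: p·4 + (1−p)·4 = 4
  -5p + 8 = 4  ⇒  -5p = -4  ⇒  p = 4/5.
At equilibrium the column player is indifferent across columns, so the column player's payoff equals the payoff from R: (4/5)·3 + (1/5)·8 = 4.

4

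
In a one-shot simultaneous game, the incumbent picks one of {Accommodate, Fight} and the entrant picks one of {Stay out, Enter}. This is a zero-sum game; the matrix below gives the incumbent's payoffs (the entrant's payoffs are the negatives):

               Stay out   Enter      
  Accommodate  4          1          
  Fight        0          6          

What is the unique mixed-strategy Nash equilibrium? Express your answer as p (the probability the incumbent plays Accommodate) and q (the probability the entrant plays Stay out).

p = 2/3, q = 5/9

The incumbent's mix must leave the entrant indifferent between Stay out and Enter.
  the entrant's expected payoff from Stay out: p·(-4) + (1−p)·0 = -4p
  the entrant's expected payoff from Enter: p·(-1) + (1−p)·(-6) = 5p - 6
  -4p = 5p - 6  ⇒  -9p = -6  ⇒  p = 2/3.
Set the incumbent's expected payoff from Accommodate equal to that from Fight:
  the incumbent's payoff from Accommodate: q·4 + (1−q)·1 = 3q + 1
  the incumbent's payoff from Fight: q·0 + (1−q)·6 = -6q + 6
  3q + 1 = -6q + 6  ⇒  9q = 5  ⇒  q = 5/9.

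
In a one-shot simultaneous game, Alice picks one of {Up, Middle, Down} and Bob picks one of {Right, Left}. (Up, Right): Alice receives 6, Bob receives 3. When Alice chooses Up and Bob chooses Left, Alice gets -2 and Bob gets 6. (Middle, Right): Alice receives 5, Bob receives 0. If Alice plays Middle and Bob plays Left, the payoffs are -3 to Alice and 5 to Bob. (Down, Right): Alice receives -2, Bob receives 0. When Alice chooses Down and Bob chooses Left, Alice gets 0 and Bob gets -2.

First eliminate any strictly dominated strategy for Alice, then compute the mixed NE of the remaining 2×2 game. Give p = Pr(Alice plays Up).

p = 2/5

Alice's strategy Middle is strictly dominated by Up: 6 > 5 and -2 > -3. Eliminate Middle.
In a mixed equilibrium Bob is indifferent between Right and Left; this condition fixes p.
  Bob's expected payoff from Right: p·3 + (1−p)·0 = 3p
  Bob's expected payoff from Left: p·6 + (1−p)·(-2) = 8p - 2
  3p = 8p - 2  ⇒  -5p = -2  ⇒  p = 2/5.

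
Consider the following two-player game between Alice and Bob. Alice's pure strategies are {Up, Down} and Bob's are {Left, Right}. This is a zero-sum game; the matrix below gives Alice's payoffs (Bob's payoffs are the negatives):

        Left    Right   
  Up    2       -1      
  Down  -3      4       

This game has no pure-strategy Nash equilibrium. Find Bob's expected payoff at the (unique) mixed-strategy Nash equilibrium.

Set Bob's expected payoff from Left equal to that from Right:
  Bob's payoff from Left: p·(-2) + (1−p)·3 = -5p + 3
  Bob's payoff from Right: p·1 + (1−p)·(-4) = 5p - 4
  -5p + 3 = 5p - 4  ⇒  -10p = -7  ⇒  p = 7/10.
At equilibrium Bob is indifferent across columns, so Bob's payoff equals the payoff from Left: (7/10)·(-2) + (3/10)·3 = -1/2.

-1/2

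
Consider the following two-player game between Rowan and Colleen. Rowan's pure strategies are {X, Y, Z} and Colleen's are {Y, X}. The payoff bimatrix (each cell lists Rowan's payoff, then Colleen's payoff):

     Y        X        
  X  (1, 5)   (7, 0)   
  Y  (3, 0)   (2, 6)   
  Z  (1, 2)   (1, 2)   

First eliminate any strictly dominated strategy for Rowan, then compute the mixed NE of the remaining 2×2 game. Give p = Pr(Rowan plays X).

Rowan's strategy Z is strictly dominated by Y: 3 > 1 and 2 > 1. Eliminate Z.
Colleen's indifference between Y and X determines Rowan's mixing probability p:
  Colleen's payoff from Y: p·5 + (1−p)·0 = 5p
  Colleen's payoff from X: p·0 + (1−p)·6 = -6p + 6
  5p = -6p + 6  ⇒  11p = 6  ⇒  p = 6/11.

p = 6/11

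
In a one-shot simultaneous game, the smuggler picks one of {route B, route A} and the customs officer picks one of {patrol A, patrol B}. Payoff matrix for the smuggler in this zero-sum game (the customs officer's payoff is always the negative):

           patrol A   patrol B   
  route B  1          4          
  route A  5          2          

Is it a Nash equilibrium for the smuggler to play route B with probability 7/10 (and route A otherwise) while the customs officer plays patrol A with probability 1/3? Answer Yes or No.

No

Given the smuggler's mix p = 7/10, the customs officer's payoff from patrol A is -11/5 but from patrol B is -17/5. The customs officer strictly prefers patrol A, so the customs officer would not mix.
So the proposed profile is not a Nash equilibrium.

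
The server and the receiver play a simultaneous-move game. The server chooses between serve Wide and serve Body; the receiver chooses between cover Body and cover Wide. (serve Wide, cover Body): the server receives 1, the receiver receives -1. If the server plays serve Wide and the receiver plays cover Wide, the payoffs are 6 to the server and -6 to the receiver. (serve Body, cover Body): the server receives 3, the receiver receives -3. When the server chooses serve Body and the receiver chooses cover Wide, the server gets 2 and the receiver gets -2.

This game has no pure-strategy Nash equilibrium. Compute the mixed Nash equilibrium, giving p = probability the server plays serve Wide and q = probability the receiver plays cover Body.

p = 1/6, q = 2/3

The receiver's indifference between cover Body and cover Wide determines the server's mixing probability p:
  the receiver's expected payoff from cover Body: p·(-1) + (1−p)·(-3) = 2p - 3
  the receiver's expected payoff from cover Wide: p·(-6) + (1−p)·(-2) = -4p - 2
  2p - 3 = -4p - 2  ⇒  6p = 1  ⇒  p = 1/6.
The receiver's mix must leave the server indifferent between serve Wide and serve Body.
  the server's payoff to serve Wide: q·1 + (1−q)·6 = -5q + 6
  the server's payoff to serve Body: q·3 + (1−q)·2 = q + 2
  -5q + 6 = q + 2  ⇒  -6q = -4  ⇒  q = 2/3.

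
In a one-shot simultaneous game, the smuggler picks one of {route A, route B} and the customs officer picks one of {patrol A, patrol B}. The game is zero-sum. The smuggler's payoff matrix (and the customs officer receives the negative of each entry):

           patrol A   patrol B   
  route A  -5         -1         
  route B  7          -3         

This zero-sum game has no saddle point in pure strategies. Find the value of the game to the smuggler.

Set the smuggler's expected payoff from route A equal to that from route B:
  the smuggler's payoff from route A: q·(-5) + (1−q)·(-1) = -4q - 1
  the smuggler's payoff from route B: q·7 + (1−q)·(-3) = 10q - 3
  -4q - 1 = 10q - 3  ⇒  -14q = -2  ⇒  q = 1/7.
The value is the smuggler's expected payoff against this mix (using route A): (1/7)·(-5) + (6/7)·(-1) = -11/7.

v = -11/7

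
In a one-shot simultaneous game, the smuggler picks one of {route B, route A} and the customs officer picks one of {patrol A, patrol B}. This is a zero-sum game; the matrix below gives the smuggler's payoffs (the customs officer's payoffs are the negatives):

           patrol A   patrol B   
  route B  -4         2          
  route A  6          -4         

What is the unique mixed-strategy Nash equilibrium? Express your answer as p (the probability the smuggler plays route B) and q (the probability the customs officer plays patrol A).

For the customs officer to be willing to mix, the customs officer must be indifferent between patrol A and patrol B, which pins down the smuggler's mix.
  the customs officer's payoff from patrol A: p·4 + (1−p)·(-6) = 10p - 6
  the customs officer's payoff from patrol B: p·(-2) + (1−p)·4 = -6p + 4
  10p - 6 = -6p + 4  ⇒  16p = 10  ⇒  p = 5/8.
In a mixed equilibrium the smuggler is indifferent between route B and route A; this condition fixes q.
  the smuggler's payoff to route B: q·(-4) + (1−q)·2 = -6q + 2
  the smuggler's payoff to route A: q·6 + (1−q)·(-4) = 10q - 4
  -6q + 2 = 10q - 4  ⇒  -16q = -6  ⇒  q = 3/8.

p = 5/8, q = 3/8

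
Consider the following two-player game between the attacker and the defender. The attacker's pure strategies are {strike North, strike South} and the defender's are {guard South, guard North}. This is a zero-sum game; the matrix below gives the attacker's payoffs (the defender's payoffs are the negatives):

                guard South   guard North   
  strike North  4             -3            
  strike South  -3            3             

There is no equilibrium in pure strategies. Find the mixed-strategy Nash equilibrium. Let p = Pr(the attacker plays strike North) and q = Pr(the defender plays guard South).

p = 6/13, q = 6/13

Set the defender's expected payoff from guard South equal to that from guard North:
  the defender's payoff from guard South: p·(-4) + (1−p)·3 = -7p + 3
  the defender's payoff from guard North: p·3 + (1−p)·(-3) = 6p - 3
  -7p + 3 = 6p - 3  ⇒  -13p = -6  ⇒  p = 6/13.
The defender's mix must leave the attacker indifferent between strike North and strike South.
  the attacker's payoff to strike North: q·4 + (1−q)·(-3) = 7q - 3
  the attacker's payoff to strike South: q·(-3) + (1−q)·3 = -6q + 3
  7q - 3 = -6q + 3  ⇒  13q = 6  ⇒  q = 6/13.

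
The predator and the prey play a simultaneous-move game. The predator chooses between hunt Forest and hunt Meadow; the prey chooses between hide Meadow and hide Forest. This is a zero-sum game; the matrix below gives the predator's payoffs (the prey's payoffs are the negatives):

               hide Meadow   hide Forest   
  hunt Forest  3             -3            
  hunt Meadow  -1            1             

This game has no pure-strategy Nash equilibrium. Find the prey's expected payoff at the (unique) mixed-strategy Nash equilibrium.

0

The predator's mix must leave the prey indifferent between hide Meadow and hide Forest.
  the prey's expected payoff from hide Meadow: p·(-3) + (1−p)·1 = -4p + 1
  the prey's expected payoff from hide Forest: p·3 + (1−p)·(-1) = 4p - 1
  -4p + 1 = 4p - 1  ⇒  -8p = -2  ⇒  p = 1/4.
At equilibrium the prey is indifferent across columns, so the prey's payoff equals the payoff from hide Meadow: (1/4)·(-3) + (3/4)·1 = 0.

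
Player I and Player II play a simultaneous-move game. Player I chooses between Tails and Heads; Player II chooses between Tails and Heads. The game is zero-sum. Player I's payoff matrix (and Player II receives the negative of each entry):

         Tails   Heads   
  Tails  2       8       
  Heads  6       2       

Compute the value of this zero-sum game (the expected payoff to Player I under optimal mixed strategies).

Set Player I's expected payoff from Tails equal to that from Heads:
  Player I's expected payoff from Tails: q·2 + (1−q)·8 = -6q + 8
  Player I's expected payoff from Heads: q·6 + (1−q)·2 = 4q + 2
  -6q + 8 = 4q + 2  ⇒  -10q = -6  ⇒  q = 3/5.
The value is Player I's expected payoff against this mix (using Tails): (3/5)·2 + (2/5)·8 = 22/5.

v = 22/5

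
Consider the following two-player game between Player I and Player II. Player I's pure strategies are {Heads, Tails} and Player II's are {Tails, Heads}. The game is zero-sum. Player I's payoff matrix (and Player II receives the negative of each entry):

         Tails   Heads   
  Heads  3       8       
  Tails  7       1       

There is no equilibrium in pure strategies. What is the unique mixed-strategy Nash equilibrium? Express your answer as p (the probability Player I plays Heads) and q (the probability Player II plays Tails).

For Player II to be willing to mix, Player II must be indifferent between Tails and Heads, which pins down Player I's mix.
  Player II's payoff to Tails: p·(-3) + (1−p)·(-7) = 4p - 7
  Player II's payoff to Heads: p·(-8) + (1−p)·(-1) = -7p - 1
  4p - 7 = -7p - 1  ⇒  11p = 6  ⇒  p = 6/11.
For Player I to be willing to mix, Player I must be indifferent between Heads and Tails, which pins down Player II's mix.
  Player I's payoff from Heads: q·3 + (1−q)·8 = -5q + 8
  Player I's payoff from Tails: q·7 + (1−q)·1 = 6q + 1
  -5q + 8 = 6q + 1  ⇒  -11q = -7  ⇒  q = 7/11.

p = 6/11, q = 7/11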